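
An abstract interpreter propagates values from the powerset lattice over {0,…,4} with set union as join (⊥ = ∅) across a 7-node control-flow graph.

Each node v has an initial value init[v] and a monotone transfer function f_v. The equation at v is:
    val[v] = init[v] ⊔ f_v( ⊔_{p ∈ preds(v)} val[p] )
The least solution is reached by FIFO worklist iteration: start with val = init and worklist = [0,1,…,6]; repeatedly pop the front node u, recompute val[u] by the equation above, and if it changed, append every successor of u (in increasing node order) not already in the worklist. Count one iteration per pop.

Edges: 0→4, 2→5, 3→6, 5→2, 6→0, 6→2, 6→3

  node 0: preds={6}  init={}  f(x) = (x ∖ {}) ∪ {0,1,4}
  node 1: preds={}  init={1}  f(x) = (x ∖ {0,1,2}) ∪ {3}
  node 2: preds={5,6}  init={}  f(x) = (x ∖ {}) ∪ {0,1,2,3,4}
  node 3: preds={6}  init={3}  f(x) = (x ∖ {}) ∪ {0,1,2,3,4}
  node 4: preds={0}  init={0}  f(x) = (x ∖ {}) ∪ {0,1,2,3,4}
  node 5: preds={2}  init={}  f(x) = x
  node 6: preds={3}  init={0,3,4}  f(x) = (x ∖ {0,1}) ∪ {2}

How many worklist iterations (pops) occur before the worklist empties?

11

Iteration log — 11 steps:
  step 1. node 0  ⊔preds={0,3,4}  new={0,1,3,4}  old={}  +wl: 
  step 2. node 1  ⊔preds={}  new={1,3}  old={1}  +wl: 
  step 3. node 2  ⊔preds={0,3,4}  new={0,1,2,3,4}  old={}  +wl: 
  step 4. node 3  ⊔preds={0,3,4}  new={0,1,2,3,4}  old={3}  +wl: 
  step 5. node 4  ⊔preds={0,1,3,4}  new={0,1,2,3,4}  old={0}  +wl: 
  step 6. node 5  ⊔preds={0,1,2,3,4}  new={0,1,2,3,4}  old={}  +wl: 2
  step 7. node 6  ⊔preds={0,1,2,3,4}  new={0,2,3,4}  old={0,3,4}  +wl: 0,3
  step 8. node 2  ⊔preds={0,1,2,3,4}  new={0,1,2,3,4}  stable
  step 9. node 0  ⊔preds={0,2,3,4}  new={0,1,2,3,4}  old={0,1,3,4}  +wl: 4
  step 10. node 3  ⊔preds={0,2,3,4}  new={0,1,2,3,4}  stable
  step 11. node 4  ⊔preds={0,1,2,3,4}  new={0,1,2,3,4}  stable

Least fixpoint reached:
  node 0: {0,1,2,3,4}
  node 1: {1,3}
  node 2: {0,1,2,3,4}
  node 3: {0,1,2,3,4}
  node 4: {0,1,2,3,4}
  node 5: {0,1,2,3,4}
  node 6: {0,2,3,4}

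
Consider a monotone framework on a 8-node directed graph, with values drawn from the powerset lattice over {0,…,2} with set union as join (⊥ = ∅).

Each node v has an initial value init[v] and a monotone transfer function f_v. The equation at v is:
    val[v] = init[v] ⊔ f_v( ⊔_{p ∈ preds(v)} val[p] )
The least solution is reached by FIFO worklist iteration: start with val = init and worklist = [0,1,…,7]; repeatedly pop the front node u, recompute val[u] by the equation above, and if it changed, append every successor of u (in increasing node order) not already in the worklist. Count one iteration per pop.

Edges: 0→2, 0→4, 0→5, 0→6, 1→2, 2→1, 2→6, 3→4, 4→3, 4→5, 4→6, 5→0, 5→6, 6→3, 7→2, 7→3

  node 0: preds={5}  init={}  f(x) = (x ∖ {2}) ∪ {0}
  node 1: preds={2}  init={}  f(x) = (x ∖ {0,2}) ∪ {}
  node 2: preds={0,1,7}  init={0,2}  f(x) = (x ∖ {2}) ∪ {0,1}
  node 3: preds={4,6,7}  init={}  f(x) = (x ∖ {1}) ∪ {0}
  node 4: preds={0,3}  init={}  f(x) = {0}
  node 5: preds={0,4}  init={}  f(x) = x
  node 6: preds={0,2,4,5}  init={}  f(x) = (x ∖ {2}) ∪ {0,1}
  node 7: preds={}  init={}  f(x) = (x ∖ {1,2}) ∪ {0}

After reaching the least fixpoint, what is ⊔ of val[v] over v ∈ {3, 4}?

{0}

Trace (12 dequeues):
  [1] u=0 | in {} | out {0} | prev {} | push {}
  [2] u=1 | in {0,2} | out {} | ==
  [3] u=2 | in {0} | out {0,1,2} | prev {0,2} | push {1}
  [4] u=3 | in {} | out {0} | prev {} | push {}
  [5] u=4 | in {0} | out {0} | prev {} | push {3}
  [6] u=5 | in {0} | out {0} | prev {} | push {0}
  [7] u=6 | in {0,1,2} | out {0,1} | prev {} | push {}
  [8] u=7 | in {} | out {0} | prev {} | push {2}
  [9] u=1 | in {0,1,2} | out {1} | prev {} | push {}
  [10] u=3 | in {0,1} | out {0} | ==
  [11] u=0 | in {0} | out {0} | ==
  [12] u=2 | in {0,1} | out {0,1,2} | ==

Converged values:
  [0] {0}
  [1] {1}
  [2] {0,1,2}
  [3] {0}
  [4] {0}
  [5] {0}
  [6] {0,1}
  [7] {0}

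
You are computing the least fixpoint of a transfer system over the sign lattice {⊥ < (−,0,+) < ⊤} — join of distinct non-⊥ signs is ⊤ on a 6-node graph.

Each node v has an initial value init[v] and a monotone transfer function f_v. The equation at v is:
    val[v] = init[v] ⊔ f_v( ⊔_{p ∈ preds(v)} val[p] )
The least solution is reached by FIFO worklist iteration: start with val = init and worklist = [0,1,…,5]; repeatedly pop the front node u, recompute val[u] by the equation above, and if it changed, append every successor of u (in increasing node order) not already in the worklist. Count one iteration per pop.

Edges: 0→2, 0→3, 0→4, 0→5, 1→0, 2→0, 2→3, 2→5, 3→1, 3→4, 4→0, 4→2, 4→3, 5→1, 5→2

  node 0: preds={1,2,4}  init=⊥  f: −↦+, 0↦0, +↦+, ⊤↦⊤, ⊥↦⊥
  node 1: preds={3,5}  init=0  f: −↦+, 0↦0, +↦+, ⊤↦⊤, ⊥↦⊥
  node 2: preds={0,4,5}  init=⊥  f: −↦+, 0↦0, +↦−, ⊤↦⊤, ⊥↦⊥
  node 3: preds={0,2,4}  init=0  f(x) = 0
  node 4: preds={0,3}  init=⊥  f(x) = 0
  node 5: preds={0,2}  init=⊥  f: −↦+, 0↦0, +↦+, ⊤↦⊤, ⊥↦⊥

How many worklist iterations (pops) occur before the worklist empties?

Iteration log — 10 steps:
  step 1. node 0  ⊔preds=0  new=0  old=⊥  +wl: 
  step 2. node 1  ⊔preds=0  new=0  stable
  step 3. node 2  ⊔preds=0  new=0  old=⊥  +wl: 0
  step 4. node 3  ⊔preds=0  new=0  stable
  step 5. node 4  ⊔preds=0  new=0  old=⊥  +wl: 2,3
  step 6. node 5  ⊔preds=0  new=0  old=⊥  +wl: 1
  step 7. node 0  ⊔preds=0  new=0  stable
  step 8. node 2  ⊔preds=0  new=0  stable
  step 9. node 3  ⊔preds=0  new=0  stable
  step 10. node 1  ⊔preds=0  new=0  stable

Least fixpoint reached:
  node 0: 0
  node 1: 0
  node 2: 0
  node 3: 0
  node 4: 0
  node 5: 0

10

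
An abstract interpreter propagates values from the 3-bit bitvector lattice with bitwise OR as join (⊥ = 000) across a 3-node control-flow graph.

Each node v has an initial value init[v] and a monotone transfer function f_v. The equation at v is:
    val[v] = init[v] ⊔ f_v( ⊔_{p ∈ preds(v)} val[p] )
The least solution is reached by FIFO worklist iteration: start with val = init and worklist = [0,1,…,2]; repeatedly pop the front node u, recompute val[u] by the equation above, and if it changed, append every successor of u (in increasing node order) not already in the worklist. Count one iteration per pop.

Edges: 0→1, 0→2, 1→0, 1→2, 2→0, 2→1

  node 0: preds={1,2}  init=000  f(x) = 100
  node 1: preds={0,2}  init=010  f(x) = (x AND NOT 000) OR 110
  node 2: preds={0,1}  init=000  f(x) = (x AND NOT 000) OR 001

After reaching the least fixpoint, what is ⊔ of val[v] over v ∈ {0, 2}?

111

Iteration log — 7 steps:
  step 1. node 0  ⊔preds=010  new=100  old=000  +wl: 
  step 2. node 1  ⊔preds=100  new=110  old=010  +wl: 0
  step 3. node 2  ⊔preds=110  new=111  old=000  +wl: 1
  step 4. node 0  ⊔preds=111  new=100  stable
  step 5. node 1  ⊔preds=111  new=111  old=110  +wl: 0,2
  step 6. node 0  ⊔preds=111  new=100  stable
  step 7. node 2  ⊔preds=111  new=111  stable

Least fixpoint reached:
  node 0: 100
  node 1: 111
  node 2: 111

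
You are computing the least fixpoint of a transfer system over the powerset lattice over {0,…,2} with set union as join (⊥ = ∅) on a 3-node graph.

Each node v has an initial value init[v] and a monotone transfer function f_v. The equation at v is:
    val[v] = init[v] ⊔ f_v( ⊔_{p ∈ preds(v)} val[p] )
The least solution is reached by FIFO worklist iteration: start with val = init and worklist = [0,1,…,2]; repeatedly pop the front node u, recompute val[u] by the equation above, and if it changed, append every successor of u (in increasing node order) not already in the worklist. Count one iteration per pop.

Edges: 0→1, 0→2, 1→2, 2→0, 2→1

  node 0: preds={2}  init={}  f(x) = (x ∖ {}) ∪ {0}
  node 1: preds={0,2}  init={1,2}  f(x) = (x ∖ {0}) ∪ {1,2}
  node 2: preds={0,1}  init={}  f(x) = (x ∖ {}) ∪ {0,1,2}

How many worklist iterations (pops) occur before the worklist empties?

Trace (6 dequeues):
  [1] u=0 | in {} | out {0} | prev {} | push {}
  [2] u=1 | in {0} | out {1,2} | ==
  [3] u=2 | in {0,1,2} | out {0,1,2} | prev {} | push {0,1}
  [4] u=0 | in {0,1,2} | out {0,1,2} | prev {0} | push {2}
  [5] u=1 | in {0,1,2} | out {1,2} | ==
  [6] u=2 | in {0,1,2} | out {0,1,2} | ==

Converged values:
  [0] {0,1,2}
  [1] {1,2}
  [2] {0,1,2}

6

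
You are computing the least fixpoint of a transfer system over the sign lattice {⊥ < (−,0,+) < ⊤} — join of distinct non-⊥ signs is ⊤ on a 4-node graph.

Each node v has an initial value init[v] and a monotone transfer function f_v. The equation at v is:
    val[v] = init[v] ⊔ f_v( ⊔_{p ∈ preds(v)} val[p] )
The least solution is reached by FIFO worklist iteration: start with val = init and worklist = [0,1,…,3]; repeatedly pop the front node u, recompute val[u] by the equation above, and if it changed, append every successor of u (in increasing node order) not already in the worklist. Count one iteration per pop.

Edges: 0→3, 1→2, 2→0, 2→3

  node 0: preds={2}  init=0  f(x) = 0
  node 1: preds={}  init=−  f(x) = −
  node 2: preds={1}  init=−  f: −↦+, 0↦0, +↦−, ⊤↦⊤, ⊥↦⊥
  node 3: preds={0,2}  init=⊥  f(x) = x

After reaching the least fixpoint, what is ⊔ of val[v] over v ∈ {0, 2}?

Trace (5 dequeues):
  [1] u=0 | in − | out 0 | ==
  [2] u=1 | in ⊥ | out − | ==
  [3] u=2 | in − | out ⊤ | prev − | push {0}
  [4] u=3 | in ⊤ | out ⊤ | prev ⊥ | push {}
  [5] u=0 | in ⊤ | out 0 | ==

Converged values:
  [0] 0
  [1] −
  [2] ⊤
  [3] ⊤

⊤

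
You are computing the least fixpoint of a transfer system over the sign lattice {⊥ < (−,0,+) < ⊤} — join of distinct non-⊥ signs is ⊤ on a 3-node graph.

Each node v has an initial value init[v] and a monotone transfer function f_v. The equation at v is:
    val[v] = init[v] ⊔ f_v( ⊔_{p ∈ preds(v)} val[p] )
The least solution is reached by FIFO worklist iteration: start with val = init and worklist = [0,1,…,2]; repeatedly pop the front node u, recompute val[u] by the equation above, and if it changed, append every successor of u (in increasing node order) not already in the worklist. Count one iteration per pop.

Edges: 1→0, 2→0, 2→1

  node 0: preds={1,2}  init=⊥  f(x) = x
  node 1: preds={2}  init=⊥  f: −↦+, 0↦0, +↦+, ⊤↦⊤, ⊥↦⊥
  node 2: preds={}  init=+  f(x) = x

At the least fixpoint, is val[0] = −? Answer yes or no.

Worklist (4 pops):
  #1 pop 0: in=+ → + (was ⊥); enqueue []
  #2 pop 1: in=+ → + (was ⊥); enqueue [0]
  #3 pop 2: in=⊥ → + (no change)
  #4 pop 0: in=+ → + (no change)

Fixpoint:
  val[0] = +
  val[1] = +
  val[2] = +

no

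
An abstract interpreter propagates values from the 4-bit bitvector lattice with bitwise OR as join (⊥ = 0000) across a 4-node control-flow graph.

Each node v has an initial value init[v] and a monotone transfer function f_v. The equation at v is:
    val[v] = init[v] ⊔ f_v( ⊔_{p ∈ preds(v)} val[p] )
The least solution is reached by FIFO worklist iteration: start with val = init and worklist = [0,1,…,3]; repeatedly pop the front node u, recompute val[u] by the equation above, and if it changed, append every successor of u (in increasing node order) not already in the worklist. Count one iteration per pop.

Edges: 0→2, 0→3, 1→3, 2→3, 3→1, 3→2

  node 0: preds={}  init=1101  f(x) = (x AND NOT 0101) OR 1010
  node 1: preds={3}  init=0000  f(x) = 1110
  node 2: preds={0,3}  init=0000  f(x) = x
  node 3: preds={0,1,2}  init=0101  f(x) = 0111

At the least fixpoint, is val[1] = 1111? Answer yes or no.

Worklist (6 pops):
  #1 pop 0: in=0000 → 1111 (was 1101); enqueue []
  #2 pop 1: in=0101 → 1110 (was 0000); enqueue []
  #3 pop 2: in=1111 → 1111 (was 0000); enqueue []
  #4 pop 3: in=1111 → 0111 (was 0101); enqueue [1,2]
  #5 pop 1: in=0111 → 1110 (no change)
  #6 pop 2: in=1111 → 1111 (no change)

Fixpoint:
  val[0] = 1111
  val[1] = 1110
  val[2] = 1111
  val[3] = 0111

no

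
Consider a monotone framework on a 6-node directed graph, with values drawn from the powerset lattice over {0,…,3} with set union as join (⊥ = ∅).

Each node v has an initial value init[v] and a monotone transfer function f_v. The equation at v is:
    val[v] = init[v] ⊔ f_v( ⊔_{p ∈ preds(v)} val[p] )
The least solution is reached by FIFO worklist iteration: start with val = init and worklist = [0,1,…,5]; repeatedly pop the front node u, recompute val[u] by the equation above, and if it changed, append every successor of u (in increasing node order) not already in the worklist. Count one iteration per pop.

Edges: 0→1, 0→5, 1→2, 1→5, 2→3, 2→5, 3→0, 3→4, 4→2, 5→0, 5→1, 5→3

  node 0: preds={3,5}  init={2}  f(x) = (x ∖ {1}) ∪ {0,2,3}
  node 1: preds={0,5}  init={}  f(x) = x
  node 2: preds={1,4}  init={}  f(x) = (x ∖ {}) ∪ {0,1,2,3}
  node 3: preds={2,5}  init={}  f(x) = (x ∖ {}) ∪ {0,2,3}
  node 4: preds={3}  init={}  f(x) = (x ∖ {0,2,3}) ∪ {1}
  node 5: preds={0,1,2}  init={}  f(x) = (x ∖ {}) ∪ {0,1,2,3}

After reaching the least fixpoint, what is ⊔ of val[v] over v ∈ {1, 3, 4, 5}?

{0,1,2,3}

Trace (12 dequeues):
  [1] u=0 | in {} | out {0,2,3} | prev {2} | push {}
  [2] u=1 | in {0,2,3} | out {0,2,3} | prev {} | push {}
  [3] u=2 | in {0,2,3} | out {0,1,2,3} | prev {} | push {}
  [4] u=3 | in {0,1,2,3} | out {0,1,2,3} | prev {} | push {0}
  [5] u=4 | in {0,1,2,3} | out {1} | prev {} | push {2}
  [6] u=5 | in {0,1,2,3} | out {0,1,2,3} | prev {} | push {1,3}
  [7] u=0 | in {0,1,2,3} | out {0,2,3} | ==
  [8] u=2 | in {0,1,2,3} | out {0,1,2,3} | ==
  [9] u=1 | in {0,1,2,3} | out {0,1,2,3} | prev {0,2,3} | push {2,5}
  [10] u=3 | in {0,1,2,3} | out {0,1,2,3} | ==
  [11] u=2 | in {0,1,2,3} | out {0,1,2,3} | ==
  [12] u=5 | in {0,1,2,3} | out {0,1,2,3} | ==

Converged values:
  [0] {0,2,3}
  [1] {0,1,2,3}
  [2] {0,1,2,3}
  [3] {0,1,2,3}
  [4] {1}
  [5] {0,1,2,3}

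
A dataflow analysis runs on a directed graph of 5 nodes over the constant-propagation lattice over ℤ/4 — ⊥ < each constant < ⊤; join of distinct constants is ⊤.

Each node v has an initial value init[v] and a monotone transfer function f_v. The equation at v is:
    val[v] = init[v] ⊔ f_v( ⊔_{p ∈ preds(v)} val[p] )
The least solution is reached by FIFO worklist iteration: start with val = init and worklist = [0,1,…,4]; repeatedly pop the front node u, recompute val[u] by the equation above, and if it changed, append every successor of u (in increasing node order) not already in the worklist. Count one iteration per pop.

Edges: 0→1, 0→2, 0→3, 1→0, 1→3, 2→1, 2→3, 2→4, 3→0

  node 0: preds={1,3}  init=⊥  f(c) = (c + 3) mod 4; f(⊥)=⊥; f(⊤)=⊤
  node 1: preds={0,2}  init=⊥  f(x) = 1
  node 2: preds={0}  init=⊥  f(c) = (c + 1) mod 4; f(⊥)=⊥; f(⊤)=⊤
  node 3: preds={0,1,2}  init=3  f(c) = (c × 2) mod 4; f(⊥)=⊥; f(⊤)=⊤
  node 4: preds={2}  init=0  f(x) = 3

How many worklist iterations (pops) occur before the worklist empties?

11

Worklist (11 pops):
  #1 pop 0: in=3 → 2 (was ⊥); enqueue []
  #2 pop 1: in=2 → 1 (was ⊥); enqueue [0]
  #3 pop 2: in=2 → 3 (was ⊥); enqueue [1]
  #4 pop 3: in=⊤ → ⊤ (was 3); enqueue []
  #5 pop 4: in=3 → ⊤ (was 0); enqueue []
  #6 pop 0: in=⊤ → ⊤ (was 2); enqueue [2,3]
  #7 pop 1: in=⊤ → 1 (no change)
  #8 pop 2: in=⊤ → ⊤ (was 3); enqueue [1,4]
  #9 pop 3: in=⊤ → ⊤ (no change)
  #10 pop 1: in=⊤ → 1 (no change)
  #11 pop 4: in=⊤ → ⊤ (no change)

Fixpoint:
  val[0] = ⊤
  val[1] = 1
  val[2] = ⊤
  val[3] = ⊤
  val[4] = ⊤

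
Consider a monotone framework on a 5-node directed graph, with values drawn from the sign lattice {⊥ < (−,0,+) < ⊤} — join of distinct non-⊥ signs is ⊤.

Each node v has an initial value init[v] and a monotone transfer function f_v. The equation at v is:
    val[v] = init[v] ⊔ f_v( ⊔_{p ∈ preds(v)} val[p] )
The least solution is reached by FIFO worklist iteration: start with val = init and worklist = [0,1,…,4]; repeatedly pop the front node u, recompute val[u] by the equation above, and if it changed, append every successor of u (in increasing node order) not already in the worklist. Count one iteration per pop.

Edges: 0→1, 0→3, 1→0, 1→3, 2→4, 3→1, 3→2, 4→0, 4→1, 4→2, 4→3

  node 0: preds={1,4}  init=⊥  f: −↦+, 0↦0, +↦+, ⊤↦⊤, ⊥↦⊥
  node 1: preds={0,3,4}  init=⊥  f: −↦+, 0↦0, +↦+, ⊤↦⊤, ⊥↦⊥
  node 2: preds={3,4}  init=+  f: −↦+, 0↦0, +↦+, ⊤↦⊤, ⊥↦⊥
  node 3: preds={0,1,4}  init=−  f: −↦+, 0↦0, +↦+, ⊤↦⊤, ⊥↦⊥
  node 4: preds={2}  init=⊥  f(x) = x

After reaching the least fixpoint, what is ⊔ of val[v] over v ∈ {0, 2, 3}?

⊤

Worklist (15 pops):
  #1 pop 0: in=⊥ → ⊥ (no change)
  #2 pop 1: in=− → + (was ⊥); enqueue [0]
  #3 pop 2: in=− → + (no change)
  #4 pop 3: in=+ → ⊤ (was −); enqueue [1,2]
  #5 pop 4: in=+ → + (was ⊥); enqueue [3]
  #6 pop 0: in=+ → + (was ⊥); enqueue []
  #7 pop 1: in=⊤ → ⊤ (was +); enqueue [0]
  #8 pop 2: in=⊤ → ⊤ (was +); enqueue [4]
  #9 pop 3: in=⊤ → ⊤ (no change)
  #10 pop 0: in=⊤ → ⊤ (was +); enqueue [1,3]
  #11 pop 4: in=⊤ → ⊤ (was +); enqueue [0,2]
  #12 pop 1: in=⊤ → ⊤ (no change)
  #13 pop 3: in=⊤ → ⊤ (no change)
  #14 pop 0: in=⊤ → ⊤ (no change)
  #15 pop 2: in=⊤ → ⊤ (no change)

Fixpoint:
  val[0] = ⊤
  val[1] = ⊤
  val[2] = ⊤
  val[3] = ⊤
  val[4] = ⊤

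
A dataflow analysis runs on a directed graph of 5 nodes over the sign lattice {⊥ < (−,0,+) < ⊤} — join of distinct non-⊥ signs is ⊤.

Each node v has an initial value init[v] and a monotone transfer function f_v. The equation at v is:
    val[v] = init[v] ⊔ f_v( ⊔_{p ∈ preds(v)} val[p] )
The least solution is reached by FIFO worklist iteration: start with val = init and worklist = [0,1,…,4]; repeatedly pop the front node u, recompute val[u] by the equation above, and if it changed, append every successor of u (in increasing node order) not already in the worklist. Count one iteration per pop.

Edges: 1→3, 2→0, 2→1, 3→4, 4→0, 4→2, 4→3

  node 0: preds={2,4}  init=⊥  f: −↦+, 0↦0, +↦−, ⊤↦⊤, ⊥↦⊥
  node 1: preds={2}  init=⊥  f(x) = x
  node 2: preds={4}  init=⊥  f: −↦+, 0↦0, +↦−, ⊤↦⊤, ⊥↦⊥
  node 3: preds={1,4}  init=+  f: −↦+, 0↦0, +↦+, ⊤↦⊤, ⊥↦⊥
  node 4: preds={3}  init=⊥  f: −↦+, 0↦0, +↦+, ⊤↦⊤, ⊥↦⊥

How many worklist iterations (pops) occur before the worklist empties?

18

Worklist (18 pops):
  #1 pop 0: in=⊥ → ⊥ (no change)
  #2 pop 1: in=⊥ → ⊥ (no change)
  #3 pop 2: in=⊥ → ⊥ (no change)
  #4 pop 3: in=⊥ → + (no change)
  #5 pop 4: in=+ → + (was ⊥); enqueue [0,2,3]
  #6 pop 0: in=+ → − (was ⊥); enqueue []
  #7 pop 2: in=+ → − (was ⊥); enqueue [0,1]
  #8 pop 3: in=+ → + (no change)
  #9 pop 0: in=⊤ → ⊤ (was −); enqueue []
  #10 pop 1: in=− → − (was ⊥); enqueue [3]
  #11 pop 3: in=⊤ → ⊤ (was +); enqueue [4]
  #12 pop 4: in=⊤ → ⊤ (was +); enqueue [0,2,3]
  #13 pop 0: in=⊤ → ⊤ (no change)
  #14 pop 2: in=⊤ → ⊤ (was −); enqueue [0,1]
  #15 pop 3: in=⊤ → ⊤ (no change)
  #16 pop 0: in=⊤ → ⊤ (no change)
  #17 pop 1: in=⊤ → ⊤ (was −); enqueue [3]
  #18 pop 3: in=⊤ → ⊤ (no change)

Fixpoint:
  val[0] = ⊤
  val[1] = ⊤
  val[2] = ⊤
  val[3] = ⊤
  val[4] = ⊤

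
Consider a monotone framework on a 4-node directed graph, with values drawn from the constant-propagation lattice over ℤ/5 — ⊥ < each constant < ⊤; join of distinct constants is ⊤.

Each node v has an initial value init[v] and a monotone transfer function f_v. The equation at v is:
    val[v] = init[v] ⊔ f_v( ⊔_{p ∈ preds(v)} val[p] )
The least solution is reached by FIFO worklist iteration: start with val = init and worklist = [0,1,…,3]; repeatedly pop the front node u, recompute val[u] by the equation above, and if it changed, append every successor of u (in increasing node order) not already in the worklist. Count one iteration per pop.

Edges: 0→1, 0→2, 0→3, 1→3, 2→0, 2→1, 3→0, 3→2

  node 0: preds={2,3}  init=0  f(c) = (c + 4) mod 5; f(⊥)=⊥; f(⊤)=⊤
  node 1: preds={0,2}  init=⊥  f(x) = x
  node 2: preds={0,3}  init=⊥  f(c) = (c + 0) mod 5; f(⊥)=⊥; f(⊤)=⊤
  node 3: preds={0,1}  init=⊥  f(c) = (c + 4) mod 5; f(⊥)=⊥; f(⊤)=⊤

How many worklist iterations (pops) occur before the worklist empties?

11

Worklist (11 pops):
  #1 pop 0: in=⊥ → 0 (no change)
  #2 pop 1: in=0 → 0 (was ⊥); enqueue []
  #3 pop 2: in=0 → 0 (was ⊥); enqueue [0,1]
  #4 pop 3: in=0 → 4 (was ⊥); enqueue [2]
  #5 pop 0: in=⊤ → ⊤ (was 0); enqueue [3]
  #6 pop 1: in=⊤ → ⊤ (was 0); enqueue []
  #7 pop 2: in=⊤ → ⊤ (was 0); enqueue [0,1]
  #8 pop 3: in=⊤ → ⊤ (was 4); enqueue [2]
  #9 pop 0: in=⊤ → ⊤ (no change)
  #10 pop 1: in=⊤ → ⊤ (no change)
  #11 pop 2: in=⊤ → ⊤ (no change)

Fixpoint:
  val[0] = ⊤
  val[1] = ⊤
  val[2] = ⊤
  val[3] = ⊤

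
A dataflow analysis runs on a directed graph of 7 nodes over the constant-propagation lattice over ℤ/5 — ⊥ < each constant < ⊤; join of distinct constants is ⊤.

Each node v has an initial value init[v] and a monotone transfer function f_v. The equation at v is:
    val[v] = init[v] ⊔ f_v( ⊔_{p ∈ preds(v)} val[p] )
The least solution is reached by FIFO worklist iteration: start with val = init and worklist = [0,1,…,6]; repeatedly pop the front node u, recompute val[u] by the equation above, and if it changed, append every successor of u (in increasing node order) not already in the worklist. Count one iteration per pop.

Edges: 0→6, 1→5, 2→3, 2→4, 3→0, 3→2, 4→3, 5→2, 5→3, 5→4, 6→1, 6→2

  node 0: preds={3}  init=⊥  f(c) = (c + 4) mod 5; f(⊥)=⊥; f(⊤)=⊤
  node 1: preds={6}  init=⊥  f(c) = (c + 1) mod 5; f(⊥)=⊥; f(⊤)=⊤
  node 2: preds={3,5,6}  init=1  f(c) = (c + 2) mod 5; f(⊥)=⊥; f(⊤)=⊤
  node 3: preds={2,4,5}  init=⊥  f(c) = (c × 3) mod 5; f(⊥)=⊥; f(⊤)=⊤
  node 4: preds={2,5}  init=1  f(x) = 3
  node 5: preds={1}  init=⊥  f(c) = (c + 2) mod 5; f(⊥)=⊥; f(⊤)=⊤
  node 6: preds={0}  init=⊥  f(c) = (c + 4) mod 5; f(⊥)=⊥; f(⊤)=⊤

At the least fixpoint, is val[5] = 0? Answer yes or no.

Worklist (25 pops):
  #1 pop 0: in=⊥ → ⊥ (no change)
  #2 pop 1: in=⊥ → ⊥ (no change)
  #3 pop 2: in=⊥ → 1 (no change)
  #4 pop 3: in=1 → 3 (was ⊥); enqueue [0,2]
  #5 pop 4: in=1 → ⊤ (was 1); enqueue [3]
  #6 pop 5: in=⊥ → ⊥ (no change)
  #7 pop 6: in=⊥ → ⊥ (no change)
  #8 pop 0: in=3 → 2 (was ⊥); enqueue [6]
  #9 pop 2: in=3 → ⊤ (was 1); enqueue [4]
  #10 pop 3: in=⊤ → ⊤ (was 3); enqueue [0,2]
  #11 pop 6: in=2 → 1 (was ⊥); enqueue [1]
  #12 pop 4: in=⊤ → ⊤ (no change)
  #13 pop 0: in=⊤ → ⊤ (was 2); enqueue [6]
  #14 pop 2: in=⊤ → ⊤ (no change)
  #15 pop 1: in=1 → 2 (was ⊥); enqueue [5]
  #16 pop 6: in=⊤ → ⊤ (was 1); enqueue [1,2]
  #17 pop 5: in=2 → 4 (was ⊥); enqueue [3,4]
  #18 pop 1: in=⊤ → ⊤ (was 2); enqueue [5]
  #19 pop 2: in=⊤ → ⊤ (no change)
  #20 pop 3: in=⊤ → ⊤ (no change)
  #21 pop 4: in=⊤ → ⊤ (no change)
  #22 pop 5: in=⊤ → ⊤ (was 4); enqueue [2,3,4]
  #23 pop 2: in=⊤ → ⊤ (no change)
  #24 pop 3: in=⊤ → ⊤ (no change)
  #25 pop 4: in=⊤ → ⊤ (no change)

Fixpoint:
  val[0] = ⊤
  val[1] = ⊤
  val[2] = ⊤
  val[3] = ⊤
  val[4] = ⊤
  val[5] = ⊤
  val[6] = ⊤

no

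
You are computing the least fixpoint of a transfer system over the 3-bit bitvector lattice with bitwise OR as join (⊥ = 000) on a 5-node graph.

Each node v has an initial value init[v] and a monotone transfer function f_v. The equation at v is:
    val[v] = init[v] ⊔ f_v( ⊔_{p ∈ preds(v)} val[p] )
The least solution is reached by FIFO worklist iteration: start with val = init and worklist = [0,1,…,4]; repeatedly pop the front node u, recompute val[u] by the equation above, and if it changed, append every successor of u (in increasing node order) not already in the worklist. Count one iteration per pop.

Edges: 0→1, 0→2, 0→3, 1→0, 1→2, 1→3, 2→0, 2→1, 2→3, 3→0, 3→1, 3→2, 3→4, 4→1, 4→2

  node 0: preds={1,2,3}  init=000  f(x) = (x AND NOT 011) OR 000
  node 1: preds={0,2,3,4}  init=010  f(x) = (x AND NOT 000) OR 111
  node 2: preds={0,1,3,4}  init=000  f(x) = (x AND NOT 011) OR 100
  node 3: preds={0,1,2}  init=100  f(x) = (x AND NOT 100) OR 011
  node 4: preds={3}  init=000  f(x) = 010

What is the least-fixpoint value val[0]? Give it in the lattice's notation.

100

Worklist (8 pops):
  #1 pop 0: in=110 → 100 (was 000); enqueue []
  #2 pop 1: in=100 → 111 (was 010); enqueue [0]
  #3 pop 2: in=111 → 100 (was 000); enqueue [1]
  #4 pop 3: in=111 → 111 (was 100); enqueue [2]
  #5 pop 4: in=111 → 010 (was 000); enqueue []
  #6 pop 0: in=111 → 100 (no change)
  #7 pop 1: in=111 → 111 (no change)
  #8 pop 2: in=111 → 100 (no change)

Fixpoint:
  val[0] = 100
  val[1] = 111
  val[2] = 100
  val[3] = 111
  val[4] = 010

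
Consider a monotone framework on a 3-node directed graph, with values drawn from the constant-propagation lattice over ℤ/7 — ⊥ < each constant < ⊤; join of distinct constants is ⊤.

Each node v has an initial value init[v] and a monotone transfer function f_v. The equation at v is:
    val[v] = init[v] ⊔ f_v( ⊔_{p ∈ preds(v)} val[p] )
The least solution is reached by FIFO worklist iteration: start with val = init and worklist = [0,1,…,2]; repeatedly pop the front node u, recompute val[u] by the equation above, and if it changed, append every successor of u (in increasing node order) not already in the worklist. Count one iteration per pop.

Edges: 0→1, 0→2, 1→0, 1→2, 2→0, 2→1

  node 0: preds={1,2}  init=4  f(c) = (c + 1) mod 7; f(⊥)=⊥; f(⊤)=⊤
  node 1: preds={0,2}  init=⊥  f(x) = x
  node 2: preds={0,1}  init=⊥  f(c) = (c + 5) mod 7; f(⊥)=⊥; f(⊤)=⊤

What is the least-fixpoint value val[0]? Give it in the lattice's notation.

Worklist (8 pops):
  #1 pop 0: in=⊥ → 4 (no change)
  #2 pop 1: in=4 → 4 (was ⊥); enqueue [0]
  #3 pop 2: in=4 → 2 (was ⊥); enqueue [1]
  #4 pop 0: in=⊤ → ⊤ (was 4); enqueue [2]
  #5 pop 1: in=⊤ → ⊤ (was 4); enqueue [0]
  #6 pop 2: in=⊤ → ⊤ (was 2); enqueue [1]
  #7 pop 0: in=⊤ → ⊤ (no change)
  #8 pop 1: in=⊤ → ⊤ (no change)

Fixpoint:
  val[0] = ⊤
  val[1] = ⊤
  val[2] = ⊤

⊤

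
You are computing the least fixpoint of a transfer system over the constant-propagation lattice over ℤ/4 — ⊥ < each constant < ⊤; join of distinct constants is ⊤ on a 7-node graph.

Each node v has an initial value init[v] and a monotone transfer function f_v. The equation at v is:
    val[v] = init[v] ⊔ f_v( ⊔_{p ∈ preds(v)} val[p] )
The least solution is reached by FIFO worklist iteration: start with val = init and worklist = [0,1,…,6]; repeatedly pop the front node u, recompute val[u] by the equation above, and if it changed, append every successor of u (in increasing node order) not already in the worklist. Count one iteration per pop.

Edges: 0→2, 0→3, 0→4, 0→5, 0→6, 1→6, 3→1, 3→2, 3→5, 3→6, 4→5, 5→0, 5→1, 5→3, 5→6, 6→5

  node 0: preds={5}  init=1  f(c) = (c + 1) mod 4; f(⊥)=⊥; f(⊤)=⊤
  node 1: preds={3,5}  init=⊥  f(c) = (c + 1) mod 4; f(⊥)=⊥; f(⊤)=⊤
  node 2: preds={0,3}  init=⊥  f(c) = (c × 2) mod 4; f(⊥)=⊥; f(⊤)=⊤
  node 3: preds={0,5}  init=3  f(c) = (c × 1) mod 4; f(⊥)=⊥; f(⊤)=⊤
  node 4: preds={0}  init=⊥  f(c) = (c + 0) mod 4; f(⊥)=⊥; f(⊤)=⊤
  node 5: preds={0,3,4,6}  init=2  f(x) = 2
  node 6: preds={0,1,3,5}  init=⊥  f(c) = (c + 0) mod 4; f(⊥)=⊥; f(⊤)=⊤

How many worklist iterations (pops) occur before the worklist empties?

Iteration log — 10 steps:
  step 1. node 0  ⊔preds=2  new=⊤  old=1  +wl: 
  step 2. node 1  ⊔preds=⊤  new=⊤  old=⊥  +wl: 
  step 3. node 2  ⊔preds=⊤  new=⊤  old=⊥  +wl: 
  step 4. node 3  ⊔preds=⊤  new=⊤  old=3  +wl: 1,2
  step 5. node 4  ⊔preds=⊤  new=⊤  old=⊥  +wl: 
  step 6. node 5  ⊔preds=⊤  new=2  stable
  step 7. node 6  ⊔preds=⊤  new=⊤  old=⊥  +wl: 5
  step 8. node 1  ⊔preds=⊤  new=⊤  stable
  step 9. node 2  ⊔preds=⊤  new=⊤  stable
  step 10. node 5  ⊔preds=⊤  new=2  stable

Least fixpoint reached:
  node 0: ⊤
  node 1: ⊤
  node 2: ⊤
  node 3: ⊤
  node 4: ⊤
  node 5: 2
  node 6: ⊤

10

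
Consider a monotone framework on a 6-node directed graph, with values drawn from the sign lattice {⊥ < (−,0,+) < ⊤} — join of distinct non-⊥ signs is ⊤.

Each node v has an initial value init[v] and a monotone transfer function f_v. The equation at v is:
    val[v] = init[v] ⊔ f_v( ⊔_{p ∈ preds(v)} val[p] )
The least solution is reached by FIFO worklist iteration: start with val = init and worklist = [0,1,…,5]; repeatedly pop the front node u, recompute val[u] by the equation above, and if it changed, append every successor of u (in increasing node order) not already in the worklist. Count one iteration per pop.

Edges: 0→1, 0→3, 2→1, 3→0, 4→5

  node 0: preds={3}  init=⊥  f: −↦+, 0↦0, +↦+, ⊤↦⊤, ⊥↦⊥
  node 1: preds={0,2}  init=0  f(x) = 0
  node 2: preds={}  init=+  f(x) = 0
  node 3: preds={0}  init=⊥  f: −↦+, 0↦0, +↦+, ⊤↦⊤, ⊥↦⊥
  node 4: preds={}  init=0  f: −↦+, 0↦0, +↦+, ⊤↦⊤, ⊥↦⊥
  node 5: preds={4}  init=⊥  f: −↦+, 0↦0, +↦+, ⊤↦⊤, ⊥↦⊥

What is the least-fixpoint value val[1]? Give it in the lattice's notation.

Iteration log — 7 steps:
  step 1. node 0  ⊔preds=⊥  new=⊥  stable
  step 2. node 1  ⊔preds=+  new=0  stable
  step 3. node 2  ⊔preds=⊥  new=⊤  old=+  +wl: 1
  step 4. node 3  ⊔preds=⊥  new=⊥  stable
  step 5. node 4  ⊔preds=⊥  new=0  stable
  step 6. node 5  ⊔preds=0  new=0  old=⊥  +wl: 
  step 7. node 1  ⊔preds=⊤  new=0  stable

Least fixpoint reached:
  node 0: ⊥
  node 1: 0
  node 2: ⊤
  node 3: ⊥
  node 4: 0
  node 5: 0

0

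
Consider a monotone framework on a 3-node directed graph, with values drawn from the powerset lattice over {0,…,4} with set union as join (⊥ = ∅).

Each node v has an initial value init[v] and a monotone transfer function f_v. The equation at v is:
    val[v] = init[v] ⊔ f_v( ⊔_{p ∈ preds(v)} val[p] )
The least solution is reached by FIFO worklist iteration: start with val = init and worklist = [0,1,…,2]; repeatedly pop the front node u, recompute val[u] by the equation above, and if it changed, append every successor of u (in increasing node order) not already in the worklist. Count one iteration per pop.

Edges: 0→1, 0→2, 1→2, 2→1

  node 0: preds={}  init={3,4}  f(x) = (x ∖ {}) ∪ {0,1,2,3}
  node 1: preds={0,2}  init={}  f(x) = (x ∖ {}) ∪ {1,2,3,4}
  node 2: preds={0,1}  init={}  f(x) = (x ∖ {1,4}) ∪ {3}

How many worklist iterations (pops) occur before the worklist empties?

4

Trace (4 dequeues):
  [1] u=0 | in {} | out {0,1,2,3,4} | prev {3,4} | push {}
  [2] u=1 | in {0,1,2,3,4} | out {0,1,2,3,4} | prev {} | push {}
  [3] u=2 | in {0,1,2,3,4} | out {0,2,3} | prev {} | push {1}
  [4] u=1 | in {0,1,2,3,4} | out {0,1,2,3,4} | ==

Converged values:
  [0] {0,1,2,3,4}
  [1] {0,1,2,3,4}
  [2] {0,2,3}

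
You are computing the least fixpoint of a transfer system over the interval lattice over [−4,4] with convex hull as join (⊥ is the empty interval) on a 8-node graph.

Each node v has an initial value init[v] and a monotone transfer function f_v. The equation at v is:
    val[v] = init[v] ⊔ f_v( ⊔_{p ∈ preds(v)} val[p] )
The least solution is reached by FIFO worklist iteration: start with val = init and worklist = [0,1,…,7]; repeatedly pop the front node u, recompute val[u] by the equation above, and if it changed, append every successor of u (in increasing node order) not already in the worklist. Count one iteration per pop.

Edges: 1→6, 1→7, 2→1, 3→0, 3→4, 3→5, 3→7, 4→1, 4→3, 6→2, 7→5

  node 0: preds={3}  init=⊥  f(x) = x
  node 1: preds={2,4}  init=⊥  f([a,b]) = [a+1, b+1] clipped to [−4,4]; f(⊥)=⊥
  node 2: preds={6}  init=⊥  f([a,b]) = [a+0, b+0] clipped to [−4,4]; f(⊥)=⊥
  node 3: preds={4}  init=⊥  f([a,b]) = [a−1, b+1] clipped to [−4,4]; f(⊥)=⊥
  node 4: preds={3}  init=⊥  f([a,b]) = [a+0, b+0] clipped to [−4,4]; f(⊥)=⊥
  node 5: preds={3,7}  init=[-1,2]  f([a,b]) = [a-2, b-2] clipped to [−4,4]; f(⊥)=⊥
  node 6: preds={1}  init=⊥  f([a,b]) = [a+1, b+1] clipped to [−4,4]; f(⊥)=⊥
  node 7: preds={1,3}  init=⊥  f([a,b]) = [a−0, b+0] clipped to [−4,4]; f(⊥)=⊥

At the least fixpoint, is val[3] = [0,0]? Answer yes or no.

Iteration log — 8 steps:
  step 1. node 0  ⊔preds=⊥  new=⊥  stable
  step 2. node 1  ⊔preds=⊥  new=⊥  stable
  step 3. node 2  ⊔preds=⊥  new=⊥  stable
  step 4. node 3  ⊔preds=⊥  new=⊥  stable
  step 5. node 4  ⊔preds=⊥  new=⊥  stable
  step 6. node 5  ⊔preds=⊥  new=[-1,2]  stable
  step 7. node 6  ⊔preds=⊥  new=⊥  stable
  step 8. node 7  ⊔preds=⊥  new=⊥  stable

Least fixpoint reached:
  node 0: ⊥
  node 1: ⊥
  node 2: ⊥
  node 3: ⊥
  node 4: ⊥
  node 5: [-1,2]
  node 6: ⊥
  node 7: ⊥

no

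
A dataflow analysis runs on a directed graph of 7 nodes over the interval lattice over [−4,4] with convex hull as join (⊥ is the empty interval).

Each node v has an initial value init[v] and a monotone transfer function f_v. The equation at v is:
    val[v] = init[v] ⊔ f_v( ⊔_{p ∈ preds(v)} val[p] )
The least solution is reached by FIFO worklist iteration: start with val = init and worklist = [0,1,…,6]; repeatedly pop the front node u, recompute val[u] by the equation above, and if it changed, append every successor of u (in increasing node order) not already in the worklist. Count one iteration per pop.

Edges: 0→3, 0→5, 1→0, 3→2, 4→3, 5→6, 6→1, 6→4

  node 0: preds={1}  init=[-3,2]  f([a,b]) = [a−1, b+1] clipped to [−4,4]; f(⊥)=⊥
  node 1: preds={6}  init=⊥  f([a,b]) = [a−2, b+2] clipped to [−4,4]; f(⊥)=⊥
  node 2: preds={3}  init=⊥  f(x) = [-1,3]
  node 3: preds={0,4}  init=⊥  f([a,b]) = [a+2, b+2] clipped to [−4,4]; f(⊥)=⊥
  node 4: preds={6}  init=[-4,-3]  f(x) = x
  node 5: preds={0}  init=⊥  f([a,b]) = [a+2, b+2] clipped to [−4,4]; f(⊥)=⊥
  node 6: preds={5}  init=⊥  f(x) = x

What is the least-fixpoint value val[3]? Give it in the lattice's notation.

Iteration log — 17 steps:
  step 1. node 0  ⊔preds=⊥  new=[-3,2]  stable
  step 2. node 1  ⊔preds=⊥  new=⊥  stable
  step 3. node 2  ⊔preds=⊥  new=[-1,3]  old=⊥  +wl: 
  step 4. node 3  ⊔preds=[-4,2]  new=[-2,4]  old=⊥  +wl: 2
  step 5. node 4  ⊔preds=⊥  new=[-4,-3]  stable
  step 6. node 5  ⊔preds=[-3,2]  new=[-1,4]  old=⊥  +wl: 
  step 7. node 6  ⊔preds=[-1,4]  new=[-1,4]  old=⊥  +wl: 1,4
  step 8. node 2  ⊔preds=[-2,4]  new=[-1,3]  stable
  step 9. node 1  ⊔preds=[-1,4]  new=[-3,4]  old=⊥  +wl: 0
  step 10. node 4  ⊔preds=[-1,4]  new=[-4,4]  old=[-4,-3]  +wl: 3
  step 11. node 0  ⊔preds=[-3,4]  new=[-4,4]  old=[-3,2]  +wl: 5
  step 12. node 3  ⊔preds=[-4,4]  new=[-2,4]  stable
  step 13. node 5  ⊔preds=[-4,4]  new=[-2,4]  old=[-1,4]  +wl: 6
  step 14. node 6  ⊔preds=[-2,4]  new=[-2,4]  old=[-1,4]  +wl: 1,4
  step 15. node 1  ⊔preds=[-2,4]  new=[-4,4]  old=[-3,4]  +wl: 0
  step 16. node 4  ⊔preds=[-2,4]  new=[-4,4]  stable
  step 17. node 0  ⊔preds=[-4,4]  new=[-4,4]  stable

Least fixpoint reached:
  node 0: [-4,4]
  node 1: [-4,4]
  node 2: [-1,3]
  node 3: [-2,4]
  node 4: [-4,4]
  node 5: [-2,4]
  node 6: [-2,4]

[-2,4]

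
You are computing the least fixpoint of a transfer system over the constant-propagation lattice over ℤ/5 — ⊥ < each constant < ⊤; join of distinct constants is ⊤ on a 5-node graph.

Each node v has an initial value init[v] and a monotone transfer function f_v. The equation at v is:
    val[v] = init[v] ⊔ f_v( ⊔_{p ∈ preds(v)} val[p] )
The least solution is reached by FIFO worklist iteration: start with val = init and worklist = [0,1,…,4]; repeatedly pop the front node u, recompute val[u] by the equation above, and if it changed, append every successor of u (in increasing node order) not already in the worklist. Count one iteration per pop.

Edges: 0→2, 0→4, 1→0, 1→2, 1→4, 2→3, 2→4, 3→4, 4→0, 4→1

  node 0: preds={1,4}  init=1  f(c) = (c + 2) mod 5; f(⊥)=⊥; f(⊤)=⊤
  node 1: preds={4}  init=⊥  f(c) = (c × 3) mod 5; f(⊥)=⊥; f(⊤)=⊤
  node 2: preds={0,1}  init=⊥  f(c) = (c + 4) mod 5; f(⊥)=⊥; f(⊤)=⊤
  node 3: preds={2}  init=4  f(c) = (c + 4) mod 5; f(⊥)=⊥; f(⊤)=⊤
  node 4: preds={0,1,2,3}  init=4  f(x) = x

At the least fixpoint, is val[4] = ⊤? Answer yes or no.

yes

Worklist (10 pops):
  #1 pop 0: in=4 → 1 (no change)
  #2 pop 1: in=4 → 2 (was ⊥); enqueue [0]
  #3 pop 2: in=⊤ → ⊤ (was ⊥); enqueue []
  #4 pop 3: in=⊤ → ⊤ (was 4); enqueue []
  #5 pop 4: in=⊤ → ⊤ (was 4); enqueue [1]
  #6 pop 0: in=⊤ → ⊤ (was 1); enqueue [2,4]
  #7 pop 1: in=⊤ → ⊤ (was 2); enqueue [0]
  #8 pop 2: in=⊤ → ⊤ (no change)
  #9 pop 4: in=⊤ → ⊤ (no change)
  #10 pop 0: in=⊤ → ⊤ (no change)

Fixpoint:
  val[0] = ⊤
  val[1] = ⊤
  val[2] = ⊤
  val[3] = ⊤
  val[4] = ⊤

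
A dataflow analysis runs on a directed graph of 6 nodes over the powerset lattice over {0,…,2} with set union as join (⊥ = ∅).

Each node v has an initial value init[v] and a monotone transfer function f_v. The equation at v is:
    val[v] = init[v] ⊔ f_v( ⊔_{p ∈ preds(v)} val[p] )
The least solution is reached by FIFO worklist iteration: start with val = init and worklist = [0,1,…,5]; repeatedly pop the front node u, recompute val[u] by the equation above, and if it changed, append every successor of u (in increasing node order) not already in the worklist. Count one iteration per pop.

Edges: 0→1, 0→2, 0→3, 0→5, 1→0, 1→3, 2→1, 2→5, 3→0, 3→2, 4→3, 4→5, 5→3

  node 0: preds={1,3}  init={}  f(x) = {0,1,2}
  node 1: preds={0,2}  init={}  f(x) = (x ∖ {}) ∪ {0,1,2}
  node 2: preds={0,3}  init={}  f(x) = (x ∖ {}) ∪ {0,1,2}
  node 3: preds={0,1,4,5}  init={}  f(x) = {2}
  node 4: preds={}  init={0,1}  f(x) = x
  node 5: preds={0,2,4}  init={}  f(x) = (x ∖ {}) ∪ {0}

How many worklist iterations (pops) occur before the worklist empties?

Worklist (10 pops):
  #1 pop 0: in={} → {0,1,2} (was {}); enqueue []
  #2 pop 1: in={0,1,2} → {0,1,2} (was {}); enqueue [0]
  #3 pop 2: in={0,1,2} → {0,1,2} (was {}); enqueue [1]
  #4 pop 3: in={0,1,2} → {2} (was {}); enqueue [2]
  #5 pop 4: in={} → {0,1} (no change)
  #6 pop 5: in={0,1,2} → {0,1,2} (was {}); enqueue [3]
  #7 pop 0: in={0,1,2} → {0,1,2} (no change)
  #8 pop 1: in={0,1,2} → {0,1,2} (no change)
  #9 pop 2: in={0,1,2} → {0,1,2} (no change)
  #10 pop 3: in={0,1,2} → {2} (no change)

Fixpoint:
  val[0] = {0,1,2}
  val[1] = {0,1,2}
  val[2] = {0,1,2}
  val[3] = {2}
  val[4] = {0,1}
  val[5] = {0,1,2}

10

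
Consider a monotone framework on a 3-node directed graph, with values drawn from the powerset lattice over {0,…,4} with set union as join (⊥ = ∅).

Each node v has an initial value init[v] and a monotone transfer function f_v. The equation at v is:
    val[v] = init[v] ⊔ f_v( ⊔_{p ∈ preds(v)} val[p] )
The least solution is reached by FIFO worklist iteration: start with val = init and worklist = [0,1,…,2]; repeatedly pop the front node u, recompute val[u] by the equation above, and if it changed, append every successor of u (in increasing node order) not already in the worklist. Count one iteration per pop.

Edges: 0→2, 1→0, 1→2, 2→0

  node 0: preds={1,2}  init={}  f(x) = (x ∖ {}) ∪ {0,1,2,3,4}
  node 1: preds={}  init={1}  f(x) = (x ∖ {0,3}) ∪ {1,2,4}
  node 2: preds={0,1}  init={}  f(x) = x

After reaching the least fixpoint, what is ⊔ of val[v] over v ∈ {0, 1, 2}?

Worklist (4 pops):
  #1 pop 0: in={1} → {0,1,2,3,4} (was {}); enqueue []
  #2 pop 1: in={} → {1,2,4} (was {1}); enqueue [0]
  #3 pop 2: in={0,1,2,3,4} → {0,1,2,3,4} (was {}); enqueue []
  #4 pop 0: in={0,1,2,3,4} → {0,1,2,3,4} (no change)

Fixpoint:
  val[0] = {0,1,2,3,4}
  val[1] = {1,2,4}
  val[2] = {0,1,2,3,4}

{0,1,2,3,4}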